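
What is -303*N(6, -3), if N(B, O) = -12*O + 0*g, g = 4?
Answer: -10908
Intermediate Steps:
N(B, O) = -12*O (N(B, O) = -12*O + 0*4 = -12*O + 0 = -12*O)
-303*N(6, -3) = -(-3636)*(-3) = -303*36 = -10908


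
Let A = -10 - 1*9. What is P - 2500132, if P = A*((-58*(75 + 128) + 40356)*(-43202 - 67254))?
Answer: 59981514316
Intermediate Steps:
A = -19 (A = -10 - 9 = -19)
P = 59984014448 (P = -19*(-58*(75 + 128) + 40356)*(-43202 - 67254) = -19*(-58*203 + 40356)*(-110456) = -19*(-11774 + 40356)*(-110456) = -543058*(-110456) = -19*(-3157053392) = 59984014448)
P - 2500132 = 59984014448 - 2500132 = 59981514316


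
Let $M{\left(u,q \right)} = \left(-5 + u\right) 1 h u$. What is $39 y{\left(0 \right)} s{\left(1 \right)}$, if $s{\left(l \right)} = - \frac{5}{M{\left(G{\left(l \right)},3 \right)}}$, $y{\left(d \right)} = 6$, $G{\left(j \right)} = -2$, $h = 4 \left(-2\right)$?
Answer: $\frac{585}{56} \approx 10.446$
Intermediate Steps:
$h = -8$
$M{\left(u,q \right)} = - 8 u \left(-5 + u\right)$ ($M{\left(u,q \right)} = \left(-5 + u\right) 1 \left(- 8 u\right) = \left(-5 + u\right) \left(- 8 u\right) = - 8 u \left(-5 + u\right)$)
$s{\left(l \right)} = \frac{5}{112}$ ($s{\left(l \right)} = - \frac{5}{8 \left(-2\right) \left(5 - -2\right)} = - \frac{5}{8 \left(-2\right) \left(5 + 2\right)} = - \frac{5}{8 \left(-2\right) 7} = - \frac{5}{-112} = \left(-5\right) \left(- \frac{1}{112}\right) = \frac{5}{112}$)
$39 y{\left(0 \right)} s{\left(1 \right)} = 39 \cdot 6 \cdot \frac{5}{112} = 234 \cdot \frac{5}{112} = \frac{585}{56}$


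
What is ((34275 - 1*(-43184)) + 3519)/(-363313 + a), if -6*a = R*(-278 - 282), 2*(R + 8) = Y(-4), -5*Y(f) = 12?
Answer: -242934/1092515 ≈ -0.22236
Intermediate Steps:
Y(f) = -12/5 (Y(f) = -⅕*12 = -12/5)
R = -46/5 (R = -8 + (½)*(-12/5) = -8 - 6/5 = -46/5 ≈ -9.2000)
a = -2576/3 (a = -(-23)*(-278 - 282)/15 = -(-23)*(-560)/15 = -⅙*5152 = -2576/3 ≈ -858.67)
((34275 - 1*(-43184)) + 3519)/(-363313 + a) = ((34275 - 1*(-43184)) + 3519)/(-363313 - 2576/3) = ((34275 + 43184) + 3519)/(-1092515/3) = (77459 + 3519)*(-3/1092515) = 80978*(-3/1092515) = -242934/1092515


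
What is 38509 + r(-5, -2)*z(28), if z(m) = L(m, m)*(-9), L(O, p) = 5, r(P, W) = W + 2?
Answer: 38509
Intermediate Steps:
r(P, W) = 2 + W
z(m) = -45 (z(m) = 5*(-9) = -45)
38509 + r(-5, -2)*z(28) = 38509 + (2 - 2)*(-45) = 38509 + 0*(-45) = 38509 + 0 = 38509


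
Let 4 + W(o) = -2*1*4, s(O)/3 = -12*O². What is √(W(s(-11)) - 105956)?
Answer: 4*I*√6623 ≈ 325.53*I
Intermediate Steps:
s(O) = -36*O² (s(O) = 3*(-12*O²) = -36*O²)
W(o) = -12 (W(o) = -4 - 2*1*4 = -4 - 2*4 = -4 - 8 = -12)
√(W(s(-11)) - 105956) = √(-12 - 105956) = √(-105968) = 4*I*√6623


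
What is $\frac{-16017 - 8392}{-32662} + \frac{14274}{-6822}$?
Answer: $- \frac{2378565}{1768414} \approx -1.345$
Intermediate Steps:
$\frac{-16017 - 8392}{-32662} + \frac{14274}{-6822} = \left(-16017 - 8392\right) \left(- \frac{1}{32662}\right) + 14274 \left(- \frac{1}{6822}\right) = \left(-24409\right) \left(- \frac{1}{32662}\right) - \frac{793}{379} = \frac{3487}{4666} - \frac{793}{379} = - \frac{2378565}{1768414}$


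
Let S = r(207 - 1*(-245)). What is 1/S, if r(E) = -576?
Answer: -1/576 ≈ -0.0017361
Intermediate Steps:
S = -576
1/S = 1/(-576) = -1/576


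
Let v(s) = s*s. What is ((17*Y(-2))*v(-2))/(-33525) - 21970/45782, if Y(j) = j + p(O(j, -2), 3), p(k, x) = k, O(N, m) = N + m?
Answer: -119644199/255806925 ≈ -0.46771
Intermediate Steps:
v(s) = s²
Y(j) = -2 + 2*j (Y(j) = j + (j - 2) = j + (-2 + j) = -2 + 2*j)
((17*Y(-2))*v(-2))/(-33525) - 21970/45782 = ((17*(-2 + 2*(-2)))*(-2)²)/(-33525) - 21970/45782 = ((17*(-2 - 4))*4)*(-1/33525) - 21970*1/45782 = ((17*(-6))*4)*(-1/33525) - 10985/22891 = -102*4*(-1/33525) - 10985/22891 = -408*(-1/33525) - 10985/22891 = 136/11175 - 10985/22891 = -119644199/255806925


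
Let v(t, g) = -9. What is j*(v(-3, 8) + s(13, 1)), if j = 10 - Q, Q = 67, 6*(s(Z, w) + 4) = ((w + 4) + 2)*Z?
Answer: -247/2 ≈ -123.50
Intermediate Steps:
s(Z, w) = -4 + Z*(6 + w)/6 (s(Z, w) = -4 + (((w + 4) + 2)*Z)/6 = -4 + (((4 + w) + 2)*Z)/6 = -4 + ((6 + w)*Z)/6 = -4 + (Z*(6 + w))/6 = -4 + Z*(6 + w)/6)
j = -57 (j = 10 - 1*67 = 10 - 67 = -57)
j*(v(-3, 8) + s(13, 1)) = -57*(-9 + (-4 + 13 + (1/6)*13*1)) = -57*(-9 + (-4 + 13 + 13/6)) = -57*(-9 + 67/6) = -57*13/6 = -247/2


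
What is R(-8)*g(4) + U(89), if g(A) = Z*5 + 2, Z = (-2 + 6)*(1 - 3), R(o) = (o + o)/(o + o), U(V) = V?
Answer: 51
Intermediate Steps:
R(o) = 1 (R(o) = (2*o)/((2*o)) = (2*o)*(1/(2*o)) = 1)
Z = -8 (Z = 4*(-2) = -8)
g(A) = -38 (g(A) = -8*5 + 2 = -40 + 2 = -38)
R(-8)*g(4) + U(89) = 1*(-38) + 89 = -38 + 89 = 51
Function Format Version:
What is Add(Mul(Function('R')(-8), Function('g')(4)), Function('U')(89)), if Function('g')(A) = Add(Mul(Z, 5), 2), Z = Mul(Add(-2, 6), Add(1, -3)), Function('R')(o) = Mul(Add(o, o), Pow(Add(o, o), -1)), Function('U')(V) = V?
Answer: 51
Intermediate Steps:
Function('R')(o) = 1 (Function('R')(o) = Mul(Mul(2, o), Pow(Mul(2, o), -1)) = Mul(Mul(2, o), Mul(Rational(1, 2), Pow(o, -1))) = 1)
Z = -8 (Z = Mul(4, -2) = -8)
Function('g')(A) = -38 (Function('g')(A) = Add(Mul(-8, 5), 2) = Add(-40, 2) = -38)
Add(Mul(Function('R')(-8), Function('g')(4)), Function('U')(89)) = Add(Mul(1, -38), 89) = Add(-38, 89) = 51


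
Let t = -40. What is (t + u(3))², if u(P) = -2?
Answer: 1764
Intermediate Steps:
(t + u(3))² = (-40 - 2)² = (-42)² = 1764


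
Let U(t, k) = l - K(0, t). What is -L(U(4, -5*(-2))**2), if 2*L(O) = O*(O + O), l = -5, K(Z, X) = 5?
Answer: -10000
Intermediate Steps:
U(t, k) = -10 (U(t, k) = -5 - 1*5 = -5 - 5 = -10)
L(O) = O**2 (L(O) = (O*(O + O))/2 = (O*(2*O))/2 = (2*O**2)/2 = O**2)
-L(U(4, -5*(-2))**2) = -((-10)**2)**2 = -1*100**2 = -1*10000 = -10000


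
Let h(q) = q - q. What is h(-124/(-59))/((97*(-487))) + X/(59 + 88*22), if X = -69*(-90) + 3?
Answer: 109/35 ≈ 3.1143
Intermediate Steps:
X = 6213 (X = 6210 + 3 = 6213)
h(q) = 0
h(-124/(-59))/((97*(-487))) + X/(59 + 88*22) = 0/((97*(-487))) + 6213/(59 + 88*22) = 0/(-47239) + 6213/(59 + 1936) = 0*(-1/47239) + 6213/1995 = 0 + 6213*(1/1995) = 0 + 109/35 = 109/35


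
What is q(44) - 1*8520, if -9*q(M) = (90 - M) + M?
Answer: -8530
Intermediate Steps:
q(M) = -10 (q(M) = -((90 - M) + M)/9 = -⅑*90 = -10)
q(44) - 1*8520 = -10 - 1*8520 = -10 - 8520 = -8530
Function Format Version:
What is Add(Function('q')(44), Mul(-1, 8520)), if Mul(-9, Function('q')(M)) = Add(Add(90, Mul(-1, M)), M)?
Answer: -8530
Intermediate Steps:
Function('q')(M) = -10 (Function('q')(M) = Mul(Rational(-1, 9), Add(Add(90, Mul(-1, M)), M)) = Mul(Rational(-1, 9), 90) = -10)
Add(Function('q')(44), Mul(-1, 8520)) = Add(-10, Mul(-1, 8520)) = Add(-10, -8520) = -8530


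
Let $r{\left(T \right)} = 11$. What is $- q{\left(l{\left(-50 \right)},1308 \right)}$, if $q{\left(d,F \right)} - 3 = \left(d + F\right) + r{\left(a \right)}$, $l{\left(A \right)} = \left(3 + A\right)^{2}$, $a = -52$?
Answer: $-3531$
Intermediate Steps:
$q{\left(d,F \right)} = 14 + F + d$ ($q{\left(d,F \right)} = 3 + \left(\left(d + F\right) + 11\right) = 3 + \left(\left(F + d\right) + 11\right) = 3 + \left(11 + F + d\right) = 14 + F + d$)
$- q{\left(l{\left(-50 \right)},1308 \right)} = - (14 + 1308 + \left(3 - 50\right)^{2}) = - (14 + 1308 + \left(-47\right)^{2}) = - (14 + 1308 + 2209) = \left(-1\right) 3531 = -3531$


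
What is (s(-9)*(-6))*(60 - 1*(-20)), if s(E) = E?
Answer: 4320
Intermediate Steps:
(s(-9)*(-6))*(60 - 1*(-20)) = (-9*(-6))*(60 - 1*(-20)) = 54*(60 + 20) = 54*80 = 4320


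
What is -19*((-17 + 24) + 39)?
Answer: -874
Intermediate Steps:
-19*((-17 + 24) + 39) = -19*(7 + 39) = -19*46 = -874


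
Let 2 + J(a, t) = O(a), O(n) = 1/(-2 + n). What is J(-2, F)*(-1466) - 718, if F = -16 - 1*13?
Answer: 5161/2 ≈ 2580.5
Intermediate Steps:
F = -29 (F = -16 - 13 = -29)
J(a, t) = -2 + 1/(-2 + a)
J(-2, F)*(-1466) - 718 = ((5 - 2*(-2))/(-2 - 2))*(-1466) - 718 = ((5 + 4)/(-4))*(-1466) - 718 = -¼*9*(-1466) - 718 = -9/4*(-1466) - 718 = 6597/2 - 718 = 5161/2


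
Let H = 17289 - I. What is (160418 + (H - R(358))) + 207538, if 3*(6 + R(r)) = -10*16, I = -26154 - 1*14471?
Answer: 1277788/3 ≈ 4.2593e+5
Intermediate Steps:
I = -40625 (I = -26154 - 14471 = -40625)
H = 57914 (H = 17289 - 1*(-40625) = 17289 + 40625 = 57914)
R(r) = -178/3 (R(r) = -6 + (-10*16)/3 = -6 + (⅓)*(-160) = -6 - 160/3 = -178/3)
(160418 + (H - R(358))) + 207538 = (160418 + (57914 - 1*(-178/3))) + 207538 = (160418 + (57914 + 178/3)) + 207538 = (160418 + 173920/3) + 207538 = 655174/3 + 207538 = 1277788/3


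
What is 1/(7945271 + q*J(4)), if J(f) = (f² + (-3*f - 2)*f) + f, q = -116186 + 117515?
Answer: 1/7897427 ≈ 1.2662e-7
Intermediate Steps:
q = 1329
J(f) = f + f² + f*(-2 - 3*f) (J(f) = (f² + (-2 - 3*f)*f) + f = (f² + f*(-2 - 3*f)) + f = f + f² + f*(-2 - 3*f))
1/(7945271 + q*J(4)) = 1/(7945271 + 1329*(-1*4*(1 + 2*4))) = 1/(7945271 + 1329*(-1*4*(1 + 8))) = 1/(7945271 + 1329*(-1*4*9)) = 1/(7945271 + 1329*(-36)) = 1/(7945271 - 47844) = 1/7897427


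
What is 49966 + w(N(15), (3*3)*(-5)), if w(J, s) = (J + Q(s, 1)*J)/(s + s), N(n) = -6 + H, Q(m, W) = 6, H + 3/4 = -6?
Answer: 5996039/120 ≈ 49967.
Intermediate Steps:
H = -27/4 (H = -3/4 - 6 = -27/4 ≈ -6.7500)
N(n) = -51/4 (N(n) = -6 - 27/4 = -51/4)
w(J, s) = 7*J/(2*s) (w(J, s) = (J + 6*J)/(s + s) = (7*J)/((2*s)) = (7*J)*(1/(2*s)) = 7*J/(2*s))
49966 + w(N(15), (3*3)*(-5)) = 49966 + (7/2)*(-51/4)/((3*3)*(-5)) = 49966 + (7/2)*(-51/4)/(9*(-5)) = 49966 + (7/2)*(-51/4)/(-45) = 49966 + (7/2)*(-51/4)*(-1/45) = 49966 + 119/120 = 5996039/120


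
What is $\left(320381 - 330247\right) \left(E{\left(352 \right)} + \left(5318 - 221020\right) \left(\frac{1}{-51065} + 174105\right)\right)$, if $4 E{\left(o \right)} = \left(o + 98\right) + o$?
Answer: $\frac{18920380253824538323}{51065} \approx 3.7052 \cdot 10^{14}$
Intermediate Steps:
$E{\left(o \right)} = \frac{49}{2} + \frac{o}{2}$ ($E{\left(o \right)} = \frac{\left(o + 98\right) + o}{4} = \frac{\left(98 + o\right) + o}{4} = \frac{98 + 2 o}{4} = \frac{49}{2} + \frac{o}{2}$)
$\left(320381 - 330247\right) \left(E{\left(352 \right)} + \left(5318 - 221020\right) \left(\frac{1}{-51065} + 174105\right)\right) = \left(320381 - 330247\right) \left(\left(\frac{49}{2} + \frac{1}{2} \cdot 352\right) + \left(5318 - 221020\right) \left(\frac{1}{-51065} + 174105\right)\right) = - 9866 \left(\left(\frac{49}{2} + 176\right) - 215702 \left(- \frac{1}{51065} + 174105\right)\right) = - 9866 \left(\frac{401}{2} - \frac{1917735693780448}{51065}\right) = \left(-9866\right) \left(- \frac{3835471367083831}{102130}\right) = \frac{18920380253824538323}{51065}$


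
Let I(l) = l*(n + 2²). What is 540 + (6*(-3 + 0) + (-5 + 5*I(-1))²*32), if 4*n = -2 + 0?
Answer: 16722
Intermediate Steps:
n = -½ (n = (-2 + 0)/4 = (¼)*(-2) = -½ ≈ -0.50000)
I(l) = 7*l/2 (I(l) = l*(-½ + 2²) = l*(-½ + 4) = l*(7/2) = 7*l/2)
540 + (6*(-3 + 0) + (-5 + 5*I(-1))²*32) = 540 + (6*(-3 + 0) + (-5 + 5*((7/2)*(-1)))²*32) = 540 + (6*(-3) + (-5 + 5*(-7/2))²*32) = 540 + (-18 + (-5 - 35/2)²*32) = 540 + (-18 + (-45/2)²*32) = 540 + (-18 + (2025/4)*32) = 540 + (-18 + 16200) = 540 + 16182 = 16722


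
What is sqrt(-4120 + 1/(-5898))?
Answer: I*sqrt(143319990378)/5898 ≈ 64.187*I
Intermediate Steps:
sqrt(-4120 + 1/(-5898)) = sqrt(-4120 - 1/5898) = sqrt(-24299761/5898) = I*sqrt(143319990378)/5898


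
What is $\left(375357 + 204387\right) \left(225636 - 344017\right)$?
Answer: $-68630674464$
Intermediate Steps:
$\left(375357 + 204387\right) \left(225636 - 344017\right) = 579744 \left(-118381\right) = -68630674464$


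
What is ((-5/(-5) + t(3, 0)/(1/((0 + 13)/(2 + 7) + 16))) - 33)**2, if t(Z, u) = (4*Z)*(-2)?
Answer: 1827904/9 ≈ 2.0310e+5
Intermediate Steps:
t(Z, u) = -8*Z
((-5/(-5) + t(3, 0)/(1/((0 + 13)/(2 + 7) + 16))) - 33)**2 = ((-5/(-5) + (-8*3)/(1/((0 + 13)/(2 + 7) + 16))) - 33)**2 = ((-5*(-1/5) - 24/(1/(13/9 + 16))) - 33)**2 = ((1 - 24/(1/(13*(1/9) + 16))) - 33)**2 = ((1 - 24/(1/(13/9 + 16))) - 33)**2 = ((1 - 24/(1/(157/9))) - 33)**2 = ((1 - 24/9/157) - 33)**2 = ((1 - 24*157/9) - 33)**2 = ((1 - 1256/3) - 33)**2 = (-1253/3 - 33)**2 = (-1352/3)**2 = 1827904/9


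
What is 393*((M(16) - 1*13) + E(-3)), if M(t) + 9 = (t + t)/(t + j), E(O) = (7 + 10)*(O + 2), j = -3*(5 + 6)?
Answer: -273135/17 ≈ -16067.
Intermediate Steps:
j = -33 (j = -3*11 = -33)
E(O) = 34 + 17*O (E(O) = 17*(2 + O) = 34 + 17*O)
M(t) = -9 + 2*t/(-33 + t) (M(t) = -9 + (t + t)/(t - 33) = -9 + (2*t)/(-33 + t) = -9 + 2*t/(-33 + t))
393*((M(16) - 1*13) + E(-3)) = 393*(((297 - 7*16)/(-33 + 16) - 1*13) + (34 + 17*(-3))) = 393*(((297 - 112)/(-17) - 13) + (34 - 51)) = 393*((-1/17*185 - 13) - 17) = 393*((-185/17 - 13) - 17) = 393*(-406/17 - 17) = 393*(-695/17) = -273135/17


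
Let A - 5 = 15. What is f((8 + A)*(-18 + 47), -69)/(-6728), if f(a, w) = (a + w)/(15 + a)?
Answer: -743/5564056 ≈ -0.00013354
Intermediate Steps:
A = 20 (A = 5 + 15 = 20)
f(a, w) = (a + w)/(15 + a)
f((8 + A)*(-18 + 47), -69)/(-6728) = (((8 + 20)*(-18 + 47) - 69)/(15 + (8 + 20)*(-18 + 47)))/(-6728) = ((28*29 - 69)/(15 + 28*29))*(-1/6728) = ((812 - 69)/(15 + 812))*(-1/6728) = (743/827)*(-1/6728) = -743/5564056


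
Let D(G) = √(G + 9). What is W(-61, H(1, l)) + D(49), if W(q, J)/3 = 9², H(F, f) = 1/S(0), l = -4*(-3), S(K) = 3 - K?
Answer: 243 + √58 ≈ 250.62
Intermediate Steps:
l = 12
H(F, f) = ⅓ (H(F, f) = 1/(3 - 1*0) = 1/(3 + 0) = 1/3 = ⅓)
W(q, J) = 243 (W(q, J) = 3*9² = 3*81 = 243)
D(G) = √(9 + G)
W(-61, H(1, l)) + D(49) = 243 + √(9 + 49) = 243 + √58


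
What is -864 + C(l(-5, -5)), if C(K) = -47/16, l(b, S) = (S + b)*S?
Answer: -13871/16 ≈ -866.94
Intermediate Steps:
l(b, S) = S*(S + b)
C(K) = -47/16 (C(K) = -47*1/16 = -47/16)
-864 + C(l(-5, -5)) = -864 - 47/16 = -13871/16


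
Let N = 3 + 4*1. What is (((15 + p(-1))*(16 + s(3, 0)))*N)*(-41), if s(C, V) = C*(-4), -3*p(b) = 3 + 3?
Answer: -14924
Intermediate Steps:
p(b) = -2 (p(b) = -(3 + 3)/3 = -⅓*6 = -2)
s(C, V) = -4*C
N = 7 (N = 3 + 4 = 7)
(((15 + p(-1))*(16 + s(3, 0)))*N)*(-41) = (((15 - 2)*(16 - 4*3))*7)*(-41) = ((13*(16 - 12))*7)*(-41) = ((13*4)*7)*(-41) = (52*7)*(-41) = 364*(-41) = -14924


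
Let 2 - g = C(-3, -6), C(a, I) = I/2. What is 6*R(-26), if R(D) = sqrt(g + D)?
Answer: 6*I*sqrt(21) ≈ 27.495*I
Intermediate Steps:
C(a, I) = I/2 (C(a, I) = I*(1/2) = I/2)
g = 5 (g = 2 - (-6)/2 = 2 - 1*(-3) = 2 + 3 = 5)
R(D) = sqrt(5 + D)
6*R(-26) = 6*sqrt(5 - 26) = 6*sqrt(-21) = 6*(I*sqrt(21)) = 6*I*sqrt(21)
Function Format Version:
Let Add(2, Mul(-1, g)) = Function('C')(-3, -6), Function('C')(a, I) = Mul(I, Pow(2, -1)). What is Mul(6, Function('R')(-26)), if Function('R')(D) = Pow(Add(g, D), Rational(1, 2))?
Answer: Mul(6, I, Pow(21, Rational(1, 2))) ≈ Mul(27.495, I)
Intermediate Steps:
Function('C')(a, I) = Mul(Rational(1, 2), I) (Function('C')(a, I) = Mul(I, Rational(1, 2)) = Mul(Rational(1, 2), I))
g = 5 (g = Add(2, Mul(-1, Mul(Rational(1, 2), -6))) = Add(2, Mul(-1, -3)) = Add(2, 3) = 5)
Function('R')(D) = Pow(Add(5, D), Rational(1, 2))
Mul(6, Function('R')(-26)) = Mul(6, Pow(Add(5, -26), Rational(1, 2))) = Mul(6, Pow(-21, Rational(1, 2))) = Mul(6, Mul(I, Pow(21, Rational(1, 2)))) = Mul(6, I, Pow(21, Rational(1, 2)))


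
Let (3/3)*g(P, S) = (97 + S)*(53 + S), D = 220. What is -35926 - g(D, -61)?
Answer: -35638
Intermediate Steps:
g(P, S) = (53 + S)*(97 + S) (g(P, S) = (97 + S)*(53 + S) = (53 + S)*(97 + S))
-35926 - g(D, -61) = -35926 - (5141 + (-61)**2 + 150*(-61)) = -35926 - (5141 + 3721 - 9150) = -35926 - 1*(-288) = -35926 + 288 = -35638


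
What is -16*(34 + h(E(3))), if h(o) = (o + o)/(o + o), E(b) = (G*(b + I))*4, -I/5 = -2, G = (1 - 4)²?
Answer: -560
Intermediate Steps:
G = 9 (G = (-3)² = 9)
I = 10 (I = -5*(-2) = 10)
E(b) = 360 + 36*b (E(b) = (9*(b + 10))*4 = (9*(10 + b))*4 = (90 + 9*b)*4 = 360 + 36*b)
h(o) = 1 (h(o) = (2*o)/((2*o)) = (2*o)*(1/(2*o)) = 1)
-16*(34 + h(E(3))) = -16*(34 + 1) = -16*35 = -560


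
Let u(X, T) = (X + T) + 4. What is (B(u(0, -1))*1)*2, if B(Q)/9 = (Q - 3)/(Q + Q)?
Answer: 0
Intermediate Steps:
u(X, T) = 4 + T + X (u(X, T) = (T + X) + 4 = 4 + T + X)
B(Q) = 9*(-3 + Q)/(2*Q) (B(Q) = 9*((Q - 3)/(Q + Q)) = 9*((-3 + Q)/((2*Q))) = 9*((-3 + Q)*(1/(2*Q))) = 9*((-3 + Q)/(2*Q)) = 9*(-3 + Q)/(2*Q))
(B(u(0, -1))*1)*2 = ((9*(-3 + (4 - 1 + 0))/(2*(4 - 1 + 0)))*1)*2 = (((9/2)*(-3 + 3)/3)*1)*2 = (((9/2)*(⅓)*0)*1)*2 = (0*1)*2 = 0*2 = 0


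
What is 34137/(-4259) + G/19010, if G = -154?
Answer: -324800128/40481795 ≈ -8.0234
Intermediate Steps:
34137/(-4259) + G/19010 = 34137/(-4259) - 154/19010 = 34137*(-1/4259) - 154*1/19010 = -34137/4259 - 77/9505 = -324800128/40481795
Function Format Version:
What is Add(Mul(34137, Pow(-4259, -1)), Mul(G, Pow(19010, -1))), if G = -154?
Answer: Rational(-324800128, 40481795) ≈ -8.0234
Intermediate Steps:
Add(Mul(34137, Pow(-4259, -1)), Mul(G, Pow(19010, -1))) = Add(Mul(34137, Pow(-4259, -1)), Mul(-154, Pow(19010, -1))) = Add(Mul(34137, Rational(-1, 4259)), Mul(-154, Rational(1, 19010))) = Add(Rational(-34137, 4259), Rational(-77, 9505)) = Rational(-324800128, 40481795)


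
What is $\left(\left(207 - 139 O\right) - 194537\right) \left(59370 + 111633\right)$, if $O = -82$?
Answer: $-31281920796$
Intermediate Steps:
$\left(\left(207 - 139 O\right) - 194537\right) \left(59370 + 111633\right) = \left(\left(207 - -11398\right) - 194537\right) \left(59370 + 111633\right) = \left(\left(207 + 11398\right) - 194537\right) 171003 = \left(11605 - 194537\right) 171003 = \left(-182932\right) 171003 = -31281920796$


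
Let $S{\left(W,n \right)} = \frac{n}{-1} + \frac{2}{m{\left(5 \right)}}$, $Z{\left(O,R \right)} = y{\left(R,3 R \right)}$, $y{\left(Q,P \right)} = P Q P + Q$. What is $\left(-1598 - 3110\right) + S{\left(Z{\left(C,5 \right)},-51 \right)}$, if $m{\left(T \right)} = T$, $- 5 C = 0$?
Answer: $- \frac{23283}{5} \approx -4656.6$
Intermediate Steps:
$C = 0$ ($C = \left(- \frac{1}{5}\right) 0 = 0$)
$y{\left(Q,P \right)} = Q + Q P^{2}$ ($y{\left(Q,P \right)} = Q P^{2} + Q = Q + Q P^{2}$)
$Z{\left(O,R \right)} = R \left(1 + 9 R^{2}\right)$ ($Z{\left(O,R \right)} = R \left(1 + \left(3 R\right)^{2}\right) = R \left(1 + 9 R^{2}\right)$)
$S{\left(W,n \right)} = \frac{2}{5} - n$ ($S{\left(W,n \right)} = \frac{n}{-1} + \frac{2}{5} = n \left(-1\right) + 2 \cdot \frac{1}{5} = - n + \frac{2}{5} = \frac{2}{5} - n$)
$\left(-1598 - 3110\right) + S{\left(Z{\left(C,5 \right)},-51 \right)} = \left(-1598 - 3110\right) + \left(\frac{2}{5} - -51\right) = -4708 + \left(\frac{2}{5} + 51\right) = -4708 + \frac{257}{5} = - \frac{23283}{5}$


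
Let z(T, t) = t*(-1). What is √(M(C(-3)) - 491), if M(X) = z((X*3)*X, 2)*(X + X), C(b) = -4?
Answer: 5*I*√19 ≈ 21.794*I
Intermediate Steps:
z(T, t) = -t
M(X) = -4*X (M(X) = (-1*2)*(X + X) = -4*X)
√(M(C(-3)) - 491) = √(-4*(-4) - 491) = √(16 - 491) = √(-475) = 5*I*√19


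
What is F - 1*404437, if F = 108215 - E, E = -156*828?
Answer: -167054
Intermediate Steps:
E = -129168
F = 237383 (F = 108215 - 1*(-129168) = 108215 + 129168 = 237383)
F - 1*404437 = 237383 - 1*404437 = 237383 - 404437 = -167054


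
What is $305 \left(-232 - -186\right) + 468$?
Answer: $-13562$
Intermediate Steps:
$305 \left(-232 - -186\right) + 468 = 305 \left(-232 + 186\right) + 468 = 305 \left(-46\right) + 468 = -14030 + 468 = -13562$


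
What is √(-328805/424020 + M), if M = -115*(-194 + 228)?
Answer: I*√7031298950601/42402 ≈ 62.536*I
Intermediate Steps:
M = -3910 (M = -115*34 = -3910)
√(-328805/424020 + M) = √(-328805/424020 - 3910) = √(-328805*1/424020 - 3910) = √(-65761/84804 - 3910) = √(-331649401/84804) = I*√7031298950601/42402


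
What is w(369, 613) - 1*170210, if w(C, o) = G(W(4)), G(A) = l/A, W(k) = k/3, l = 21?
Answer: -680777/4 ≈ -1.7019e+5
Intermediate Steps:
W(k) = k/3 (W(k) = k*(⅓) = k/3)
G(A) = 21/A
w(C, o) = 63/4 (w(C, o) = 21/(((⅓)*4)) = 21/(4/3) = 21*(¾) = 63/4)
w(369, 613) - 1*170210 = 63/4 - 1*170210 = 63/4 - 170210 = -680777/4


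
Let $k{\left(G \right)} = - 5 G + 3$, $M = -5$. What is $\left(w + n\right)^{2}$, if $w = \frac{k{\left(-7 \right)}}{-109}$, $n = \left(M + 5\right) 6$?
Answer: $\frac{1444}{11881} \approx 0.12154$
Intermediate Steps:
$k{\left(G \right)} = 3 - 5 G$
$n = 0$ ($n = \left(-5 + 5\right) 6 = 0 \cdot 6 = 0$)
$w = - \frac{38}{109}$ ($w = \frac{3 - -35}{-109} = \left(3 + 35\right) \left(- \frac{1}{109}\right) = 38 \left(- \frac{1}{109}\right) = - \frac{38}{109} \approx -0.34862$)
$\left(w + n\right)^{2} = \left(- \frac{38}{109} + 0\right)^{2} = \left(- \frac{38}{109}\right)^{2} = \frac{1444}{11881}$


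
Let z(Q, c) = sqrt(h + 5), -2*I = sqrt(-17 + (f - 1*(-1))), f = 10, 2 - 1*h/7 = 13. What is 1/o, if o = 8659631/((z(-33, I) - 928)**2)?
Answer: 861112/8659631 - 11136*I*sqrt(2)/8659631 ≈ 0.09944 - 0.0018186*I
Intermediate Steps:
h = -77 (h = 14 - 7*13 = 14 - 91 = -77)
I = -I*sqrt(6)/2 (I = -sqrt(-17 + (10 - 1*(-1)))/2 = -sqrt(-17 + (10 + 1))/2 = -sqrt(-17 + 11)/2 = -I*sqrt(6)/2 ≈ -1.2247*I)
z(Q, c) = 6*I*sqrt(2) (z(Q, c) = sqrt(-77 + 5) = sqrt(-72) = 6*I*sqrt(2))
o = 8659631/(-928 + 6*I*sqrt(2))**2 (o = 8659631/((6*I*sqrt(2) - 928)**2) = 8659631/((-928 + 6*I*sqrt(2))**2) = 8659631/(-928 + 6*I*sqrt(2))**2 ≈ 10.053 + 0.18386*I)
1/o = 1/(8659631*I/(8*(1392*sqrt(2) + 107639*I))) = -8*I*(1392*sqrt(2) + 107639*I)/8659631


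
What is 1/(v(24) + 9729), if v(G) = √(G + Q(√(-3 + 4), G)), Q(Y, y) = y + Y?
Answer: 1/9736 ≈ 0.00010271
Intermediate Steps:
Q(Y, y) = Y + y
v(G) = √(1 + 2*G) (v(G) = √(G + (√(-3 + 4) + G)) = √(G + (√1 + G)) = √(G + (1 + G)) = √(1 + 2*G))
1/(v(24) + 9729) = 1/(√(1 + 2*24) + 9729) = 1/(√(1 + 48) + 9729) = 1/(√49 + 9729) = 1/(7 + 9729) = 1/9736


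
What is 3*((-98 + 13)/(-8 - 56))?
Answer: 255/64 ≈ 3.9844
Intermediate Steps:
3*((-98 + 13)/(-8 - 56)) = 3*(-85/(-64)) = 3*(-85*(-1/64)) = 3*(85/64) = 255/64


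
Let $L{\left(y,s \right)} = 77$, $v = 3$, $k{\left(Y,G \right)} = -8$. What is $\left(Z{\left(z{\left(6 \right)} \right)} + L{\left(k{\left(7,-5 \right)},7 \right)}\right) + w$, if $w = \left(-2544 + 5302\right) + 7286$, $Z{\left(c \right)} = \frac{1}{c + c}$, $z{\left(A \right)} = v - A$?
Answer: $\frac{60725}{6} \approx 10121.0$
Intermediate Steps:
$z{\left(A \right)} = 3 - A$
$Z{\left(c \right)} = \frac{1}{2 c}$
$w = 10044$ ($w = 2758 + 7286 = 10044$)
$\left(Z{\left(z{\left(6 \right)} \right)} + L{\left(k{\left(7,-5 \right)},7 \right)}\right) + w = \left(\frac{1}{2 \left(3 - 6\right)} + 77\right) + 10044 = \left(\frac{1}{2 \left(-3\right)} + 77\right) + 10044 = \left(\frac{1}{2} \left(- \frac{1}{3}\right) + 77\right) + 10044 = \left(- \frac{1}{6} + 77\right) + 10044 = \frac{461}{6} + 10044 = \frac{60725}{6}$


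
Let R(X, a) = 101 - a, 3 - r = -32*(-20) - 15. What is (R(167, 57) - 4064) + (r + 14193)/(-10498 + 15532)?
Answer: -20223109/5034 ≈ -4017.3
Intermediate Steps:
r = -622 (r = 3 - (-32*(-20) - 15) = 3 - (640 - 15) = 3 - 1*625 = 3 - 625 = -622)
(R(167, 57) - 4064) + (r + 14193)/(-10498 + 15532) = ((101 - 1*57) - 4064) + (-622 + 14193)/(-10498 + 15532) = ((101 - 57) - 4064) + 13571/5034 = (44 - 4064) + 13571*(1/5034) = -4020 + 13571/5034 = -20223109/5034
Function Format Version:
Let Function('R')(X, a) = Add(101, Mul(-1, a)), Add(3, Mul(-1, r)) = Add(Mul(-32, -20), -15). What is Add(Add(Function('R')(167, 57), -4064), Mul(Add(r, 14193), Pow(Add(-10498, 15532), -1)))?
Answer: Rational(-20223109, 5034) ≈ -4017.3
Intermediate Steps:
r = -622 (r = Add(3, Mul(-1, Add(Mul(-32, -20), -15))) = Add(3, Mul(-1, Add(640, -15))) = Add(3, Mul(-1, 625)) = Add(3, -625) = -622)
Add(Add(Function('R')(167, 57), -4064), Mul(Add(r, 14193), Pow(Add(-10498, 15532), -1))) = Add(Add(Add(101, Mul(-1, 57)), -4064), Mul(Add(-622, 14193), Pow(Add(-10498, 15532), -1))) = Add(Add(Add(101, -57), -4064), Mul(13571, Pow(5034, -1))) = Add(Add(44, -4064), Mul(13571, Rational(1, 5034))) = Add(-4020, Rational(13571, 5034)) = Rational(-20223109, 5034)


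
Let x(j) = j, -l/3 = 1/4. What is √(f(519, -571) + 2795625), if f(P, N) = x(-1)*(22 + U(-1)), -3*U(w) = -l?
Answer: √11182413/2 ≈ 1672.0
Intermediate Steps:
l = -¾ (l = -3/4 = -3*¼ = -¾ ≈ -0.75000)
U(w) = -¼ (U(w) = -(-1)*(-3)/(3*4) = -⅓*¾ = -¼)
f(P, N) = -87/4 (f(P, N) = -(22 - ¼) = -1*87/4 = -87/4)
√(f(519, -571) + 2795625) = √(-87/4 + 2795625) = √(11182413/4) = √11182413/2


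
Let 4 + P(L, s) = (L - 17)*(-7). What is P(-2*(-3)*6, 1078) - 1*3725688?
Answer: -3725825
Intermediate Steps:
P(L, s) = 115 - 7*L (P(L, s) = -4 + (L - 17)*(-7) = -4 + (-17 + L)*(-7) = -4 + (119 - 7*L) = 115 - 7*L)
P(-2*(-3)*6, 1078) - 1*3725688 = (115 - 7*(-2*(-3))*6) - 1*3725688 = (115 - 42*6) - 3725688 = (115 - 7*36) - 3725688 = (115 - 252) - 3725688 = -137 - 3725688 = -3725825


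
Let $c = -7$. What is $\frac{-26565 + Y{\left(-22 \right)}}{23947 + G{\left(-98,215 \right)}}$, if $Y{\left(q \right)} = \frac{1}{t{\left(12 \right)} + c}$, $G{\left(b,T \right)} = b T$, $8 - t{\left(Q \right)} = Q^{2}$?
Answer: $- \frac{3798796}{411411} \approx -9.2336$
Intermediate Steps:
$t{\left(Q \right)} = 8 - Q^{2}$
$G{\left(b,T \right)} = T b$
$Y{\left(q \right)} = - \frac{1}{143}$ ($Y{\left(q \right)} = \frac{1}{\left(8 - 12^{2}\right) - 7} = \frac{1}{\left(8 - 144\right) - 7} = \frac{1}{-136 - 7} = \frac{1}{-143} = - \frac{1}{143}$)
$\frac{-26565 + Y{\left(-22 \right)}}{23947 + G{\left(-98,215 \right)}} = \frac{-26565 - \frac{1}{143}}{23947 + 215 \left(-98\right)} = - \frac{3798796}{143 \left(23947 - 21070\right)} = - \frac{3798796}{143 \cdot 2877} = \left(- \frac{3798796}{143}\right) \frac{1}{2877} = - \frac{3798796}{411411}$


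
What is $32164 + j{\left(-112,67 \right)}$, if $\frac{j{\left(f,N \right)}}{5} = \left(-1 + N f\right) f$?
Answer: $4234964$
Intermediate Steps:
$j{\left(f,N \right)} = 5 f \left(-1 + N f\right)$ ($j{\left(f,N \right)} = 5 \left(-1 + N f\right) f = 5 f \left(-1 + N f\right)$)
$32164 + j{\left(-112,67 \right)} = 32164 + 5 \left(-112\right) \left(-1 + 67 \left(-112\right)\right) = 32164 + 5 \left(-112\right) \left(-1 - 7504\right) = 32164 + 5 \left(-112\right) \left(-7505\right) = 32164 + 4202800 = 4234964$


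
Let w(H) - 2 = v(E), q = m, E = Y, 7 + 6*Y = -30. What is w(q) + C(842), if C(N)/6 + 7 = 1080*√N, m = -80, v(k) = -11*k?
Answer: 167/6 + 6480*√842 ≈ 1.8806e+5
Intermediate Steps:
Y = -37/6 (Y = -7/6 + (⅙)*(-30) = -7/6 - 5 = -37/6 ≈ -6.1667)
E = -37/6 ≈ -6.1667
C(N) = -42 + 6480*√N (C(N) = -42 + 6*(1080*√N) = -42 + 6480*√N)
q = -80
w(H) = 419/6 (w(H) = 2 - 11*(-37/6) = 2 + 407/6 = 419/6)
w(q) + C(842) = 419/6 + (-42 + 6480*√842) = 167/6 + 6480*√842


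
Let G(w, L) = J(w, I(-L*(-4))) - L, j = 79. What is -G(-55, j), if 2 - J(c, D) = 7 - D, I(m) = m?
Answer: -232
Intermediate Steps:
J(c, D) = -5 + D (J(c, D) = 2 - (7 - D) = 2 + (-7 + D) = -5 + D)
G(w, L) = -5 + 3*L (G(w, L) = (-5 - L*(-4)) - L = (-5 + 4*L) - L = -5 + 3*L)
-G(-55, j) = -(-5 + 3*79) = -(-5 + 237) = -1*232 = -232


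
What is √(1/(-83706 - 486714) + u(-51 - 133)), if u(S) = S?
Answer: 13*I*√9840521405/95070 ≈ 13.565*I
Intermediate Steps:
√(1/(-83706 - 486714) + u(-51 - 133)) = √(1/(-83706 - 486714) + (-51 - 133)) = √(1/(-570420) - 184) = √(-1/570420 - 184) = √(-104957281/570420) = 13*I*√9840521405/95070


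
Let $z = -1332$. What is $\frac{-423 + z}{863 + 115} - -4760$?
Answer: $\frac{1551175}{326} \approx 4758.2$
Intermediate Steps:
$\frac{-423 + z}{863 + 115} - -4760 = \frac{-423 - 1332}{863 + 115} - -4760 = - \frac{1755}{978} + 4760 = \left(-1755\right) \frac{1}{978} + 4760 = - \frac{585}{326} + 4760 = \frac{1551175}{326}$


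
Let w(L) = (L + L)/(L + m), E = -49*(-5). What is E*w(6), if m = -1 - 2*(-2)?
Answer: 980/3 ≈ 326.67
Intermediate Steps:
m = 3 (m = -1 + 4 = 3)
E = 245
w(L) = 2*L/(3 + L) (w(L) = (L + L)/(L + 3) = (2*L)/(3 + L) = 2*L/(3 + L))
E*w(6) = 245*(2*6/(3 + 6)) = 245*(2*6/9) = 245*(2*6*(⅑)) = 245*(4/3) = 980/3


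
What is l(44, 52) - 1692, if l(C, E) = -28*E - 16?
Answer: -3164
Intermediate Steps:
l(C, E) = -16 - 28*E
l(44, 52) - 1692 = (-16 - 28*52) - 1692 = (-16 - 1456) - 1692 = -1472 - 1692 = -3164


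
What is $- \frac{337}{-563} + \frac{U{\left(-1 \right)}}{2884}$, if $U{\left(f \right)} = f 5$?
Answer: $\frac{969093}{1623692} \approx 0.59685$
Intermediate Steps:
$U{\left(f \right)} = 5 f$
$- \frac{337}{-563} + \frac{U{\left(-1 \right)}}{2884} = - \frac{337}{-563} + \frac{5 \left(-1\right)}{2884} = \left(-337\right) \left(- \frac{1}{563}\right) - \frac{5}{2884} = \frac{337}{563} - \frac{5}{2884} = \frac{969093}{1623692}$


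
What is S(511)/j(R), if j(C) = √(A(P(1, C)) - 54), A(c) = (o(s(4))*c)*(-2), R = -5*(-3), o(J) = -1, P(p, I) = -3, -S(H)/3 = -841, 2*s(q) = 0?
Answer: -841*I*√15/10 ≈ -325.72*I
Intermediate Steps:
s(q) = 0 (s(q) = (½)*0 = 0)
S(H) = 2523 (S(H) = -3*(-841) = 2523)
R = 15
A(c) = 2*c (A(c) = -c*(-2) = 2*c)
j(C) = 2*I*√15 (j(C) = √(2*(-3) - 54) = √(-6 - 54) = √(-60) = 2*I*√15)
S(511)/j(R) = 2523/((2*I*√15)) = 2523*(-I*√15/30) = -841*I*√15/10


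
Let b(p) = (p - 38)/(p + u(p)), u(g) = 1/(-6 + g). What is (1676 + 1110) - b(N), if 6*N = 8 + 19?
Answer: 64279/23 ≈ 2794.7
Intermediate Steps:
N = 9/2 (N = (8 + 19)/6 = (⅙)*27 = 9/2 ≈ 4.5000)
b(p) = (-38 + p)/(p + 1/(-6 + p)) (b(p) = (p - 38)/(p + 1/(-6 + p)) = (-38 + p)/(p + 1/(-6 + p)))
(1676 + 1110) - b(N) = (1676 + 1110) - (-38 + 9/2)*(-6 + 9/2)/(1 + 9*(-6 + 9/2)/2) = 2786 - (-67)*(-3)/((1 + (9/2)*(-3/2))*2*2) = 2786 - (-67)*(-3)/((1 - 27/4)*2*2) = 2786 - (-67)*(-3)/((-23/4)*2*2) = 2786 - (-4)*(-67)*(-3)/(23*2*2) = 2786 - 1*(-201/23) = 2786 + 201/23 = 64279/23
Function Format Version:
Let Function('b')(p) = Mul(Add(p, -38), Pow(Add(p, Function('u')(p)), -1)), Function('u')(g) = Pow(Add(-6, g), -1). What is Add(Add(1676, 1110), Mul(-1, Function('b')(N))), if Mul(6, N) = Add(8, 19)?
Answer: Rational(64279, 23) ≈ 2794.7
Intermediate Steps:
N = Rational(9, 2) (N = Mul(Rational(1, 6), Add(8, 19)) = Mul(Rational(1, 6), 27) = Rational(9, 2) ≈ 4.5000)
Function('b')(p) = Mul(Pow(Add(p, Pow(Add(-6, p), -1)), -1), Add(-38, p)) (Function('b')(p) = Mul(Add(p, -38), Pow(Add(p, Pow(Add(-6, p), -1)), -1)) = Mul(Add(-38, p), Pow(Add(p, Pow(Add(-6, p), -1)), -1)) = Mul(Pow(Add(p, Pow(Add(-6, p), -1)), -1), Add(-38, p)))
Add(Add(1676, 1110), Mul(-1, Function('b')(N))) = Add(Add(1676, 1110), Mul(-1, Mul(Pow(Add(1, Mul(Rational(9, 2), Add(-6, Rational(9, 2)))), -1), Add(-38, Rational(9, 2)), Add(-6, Rational(9, 2))))) = Add(2786, Mul(-1, Mul(Pow(Add(1, Mul(Rational(9, 2), Rational(-3, 2))), -1), Rational(-67, 2), Rational(-3, 2)))) = Add(2786, Mul(-1, Mul(Pow(Add(1, Rational(-27, 4)), -1), Rational(-67, 2), Rational(-3, 2)))) = Add(2786, Mul(-1, Mul(Pow(Rational(-23, 4), -1), Rational(-67, 2), Rational(-3, 2)))) = Add(2786, Mul(-1, Mul(Rational(-4, 23), Rational(-67, 2), Rational(-3, 2)))) = Add(2786, Mul(-1, Rational(-201, 23))) = Add(2786, Rational(201, 23)) = Rational(64279, 23)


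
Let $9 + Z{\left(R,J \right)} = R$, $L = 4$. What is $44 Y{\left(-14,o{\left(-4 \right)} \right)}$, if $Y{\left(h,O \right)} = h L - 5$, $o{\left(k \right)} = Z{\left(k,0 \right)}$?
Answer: $-2684$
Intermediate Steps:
$Z{\left(R,J \right)} = -9 + R$
$o{\left(k \right)} = -9 + k$
$Y{\left(h,O \right)} = -5 + 4 h$ ($Y{\left(h,O \right)} = h 4 - 5 = 4 h - 5 = -5 + 4 h$)
$44 Y{\left(-14,o{\left(-4 \right)} \right)} = 44 \left(-5 + 4 \left(-14\right)\right) = 44 \left(-5 - 56\right) = 44 \left(-61\right) = -2684$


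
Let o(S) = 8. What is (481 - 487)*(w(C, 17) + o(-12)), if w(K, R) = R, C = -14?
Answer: -150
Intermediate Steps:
(481 - 487)*(w(C, 17) + o(-12)) = (481 - 487)*(17 + 8) = -6*25 = -150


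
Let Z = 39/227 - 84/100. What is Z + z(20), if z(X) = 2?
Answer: 7558/5675 ≈ 1.3318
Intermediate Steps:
Z = -3792/5675 (Z = 39*(1/227) - 84*1/100 = 39/227 - 21/25 = -3792/5675 ≈ -0.66819)
Z + z(20) = -3792/5675 + 2 = 7558/5675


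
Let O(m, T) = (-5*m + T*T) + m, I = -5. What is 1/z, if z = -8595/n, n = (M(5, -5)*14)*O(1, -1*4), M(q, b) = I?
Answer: 56/573 ≈ 0.097731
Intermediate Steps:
M(q, b) = -5
O(m, T) = T**2 - 4*m (O(m, T) = (-5*m + T**2) + m = (T**2 - 5*m) + m = T**2 - 4*m)
n = -840 (n = (-5*14)*((-1*4)**2 - 4*1) = -70*((-4)**2 - 4) = -70*(16 - 4) = -70*12 = -840)
z = 573/56 (z = -8595/(-840) = -8595*(-1/840) = 573/56 ≈ 10.232)
1/z = 1/(573/56) = 56/573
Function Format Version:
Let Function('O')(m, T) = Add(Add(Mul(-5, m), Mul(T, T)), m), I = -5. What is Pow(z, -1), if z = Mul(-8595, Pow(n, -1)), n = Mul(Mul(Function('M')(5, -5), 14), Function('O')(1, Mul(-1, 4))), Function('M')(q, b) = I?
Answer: Rational(56, 573) ≈ 0.097731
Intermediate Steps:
Function('M')(q, b) = -5
Function('O')(m, T) = Add(Pow(T, 2), Mul(-4, m)) (Function('O')(m, T) = Add(Add(Mul(-5, m), Pow(T, 2)), m) = Add(Add(Pow(T, 2), Mul(-5, m)), m) = Add(Pow(T, 2), Mul(-4, m)))
n = -840 (n = Mul(Mul(-5, 14), Add(Pow(Mul(-1, 4), 2), Mul(-4, 1))) = Mul(-70, Add(Pow(-4, 2), -4)) = Mul(-70, Add(16, -4)) = Mul(-70, 12) = -840)
z = Rational(573, 56) (z = Mul(-8595, Pow(-840, -1)) = Mul(-8595, Rational(-1, 840)) = Rational(573, 56) ≈ 10.232)
Pow(z, -1) = Pow(Rational(573, 56), -1) = Rational(56, 573)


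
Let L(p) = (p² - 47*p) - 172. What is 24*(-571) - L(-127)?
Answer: -35630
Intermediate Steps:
L(p) = -172 + p² - 47*p
24*(-571) - L(-127) = 24*(-571) - (-172 + (-127)² - 47*(-127)) = -13704 - (-172 + 16129 + 5969) = -13704 - 1*21926 = -13704 - 21926 = -35630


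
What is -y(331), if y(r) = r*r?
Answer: -109561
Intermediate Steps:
y(r) = r²
-y(331) = -1*331² = -1*109561 = -109561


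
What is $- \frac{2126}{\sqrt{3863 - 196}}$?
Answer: $- \frac{2126 \sqrt{3667}}{3667} \approx -35.108$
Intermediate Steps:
$- \frac{2126}{\sqrt{3863 - 196}} = - \frac{2126}{\sqrt{3667}} = - 2126 \frac{\sqrt{3667}}{3667} = - \frac{2126 \sqrt{3667}}{3667}$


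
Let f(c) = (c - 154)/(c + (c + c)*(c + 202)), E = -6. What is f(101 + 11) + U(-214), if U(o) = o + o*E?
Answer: 5384237/5032 ≈ 1070.0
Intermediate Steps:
U(o) = -5*o (U(o) = o + o*(-6) = o - 6*o = -5*o)
f(c) = (-154 + c)/(c + 2*c*(202 + c)) (f(c) = (-154 + c)/(c + (2*c)*(202 + c)) = (-154 + c)/(c + 2*c*(202 + c)))
f(101 + 11) + U(-214) = (-154 + (101 + 11))/((101 + 11)*(405 + 2*(101 + 11))) - 5*(-214) = (-154 + 112)/(112*(405 + 2*112)) + 1070 = (1/112)*(-42)/(405 + 224) + 1070 = (1/112)*(-42)/629 + 1070 = (1/112)*(1/629)*(-42) + 1070 = -3/5032 + 1070 = 5384237/5032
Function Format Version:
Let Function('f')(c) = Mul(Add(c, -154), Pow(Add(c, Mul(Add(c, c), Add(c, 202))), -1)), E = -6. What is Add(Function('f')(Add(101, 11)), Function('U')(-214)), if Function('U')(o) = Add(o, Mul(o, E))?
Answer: Rational(5384237, 5032) ≈ 1070.0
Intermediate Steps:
Function('U')(o) = Mul(-5, o) (Function('U')(o) = Add(o, Mul(o, -6)) = Add(o, Mul(-6, o)) = Mul(-5, o))
Function('f')(c) = Mul(Pow(Add(c, Mul(2, c, Add(202, c))), -1), Add(-154, c)) (Function('f')(c) = Mul(Add(-154, c), Pow(Add(c, Mul(Mul(2, c), Add(202, c))), -1)) = Mul(Add(-154, c), Pow(Add(c, Mul(2, c, Add(202, c))), -1)) = Mul(Pow(Add(c, Mul(2, c, Add(202, c))), -1), Add(-154, c)))
Add(Function('f')(Add(101, 11)), Function('U')(-214)) = Add(Mul(Pow(Add(101, 11), -1), Pow(Add(405, Mul(2, Add(101, 11))), -1), Add(-154, Add(101, 11))), Mul(-5, -214)) = Add(Mul(Pow(112, -1), Pow(Add(405, Mul(2, 112)), -1), Add(-154, 112)), 1070) = Add(Mul(Rational(1, 112), Pow(Add(405, 224), -1), -42), 1070) = Add(Mul(Rational(1, 112), Pow(629, -1), -42), 1070) = Add(Mul(Rational(1, 112), Rational(1, 629), -42), 1070) = Add(Rational(-3, 5032), 1070) = Rational(5384237, 5032)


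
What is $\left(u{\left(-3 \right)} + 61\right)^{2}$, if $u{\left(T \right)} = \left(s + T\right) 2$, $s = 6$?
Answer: $4489$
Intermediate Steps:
$u{\left(T \right)} = 12 + 2 T$ ($u{\left(T \right)} = \left(6 + T\right) 2 = 12 + 2 T$)
$\left(u{\left(-3 \right)} + 61\right)^{2} = \left(\left(12 + 2 \left(-3\right)\right) + 61\right)^{2} = \left(\left(12 - 6\right) + 61\right)^{2} = \left(6 + 61\right)^{2} = 67^{2} = 4489$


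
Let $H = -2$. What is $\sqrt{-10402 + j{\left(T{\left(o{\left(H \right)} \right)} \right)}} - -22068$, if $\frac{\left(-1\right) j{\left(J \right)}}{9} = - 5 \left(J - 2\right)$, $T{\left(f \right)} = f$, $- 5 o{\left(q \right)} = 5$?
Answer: $22068 + i \sqrt{10537} \approx 22068.0 + 102.65 i$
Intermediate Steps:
$o{\left(q \right)} = -1$ ($o{\left(q \right)} = \left(- \frac{1}{5}\right) 5 = -1$)
$j{\left(J \right)} = -90 + 45 J$ ($j{\left(J \right)} = - 9 \left(- 5 \left(J - 2\right)\right) = - 9 \left(- 5 \left(-2 + J\right)\right) = - 9 \left(10 - 5 J\right) = -90 + 45 J$)
$\sqrt{-10402 + j{\left(T{\left(o{\left(H \right)} \right)} \right)}} - -22068 = \sqrt{-10402 + \left(-90 + 45 \left(-1\right)\right)} - -22068 = \sqrt{-10402 - 135} + 22068 = \sqrt{-10537} + 22068 = i \sqrt{10537} + 22068 = 22068 + i \sqrt{10537}$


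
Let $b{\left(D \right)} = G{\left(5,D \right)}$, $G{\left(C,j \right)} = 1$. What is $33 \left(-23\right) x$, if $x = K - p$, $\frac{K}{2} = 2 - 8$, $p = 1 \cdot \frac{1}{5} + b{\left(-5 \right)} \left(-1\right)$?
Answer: $\frac{42504}{5} \approx 8500.8$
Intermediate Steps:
$b{\left(D \right)} = 1$
$p = - \frac{4}{5}$ ($p = 1 \cdot \frac{1}{5} + 1 \left(-1\right) = 1 \cdot \frac{1}{5} - 1 = \frac{1}{5} - 1 = - \frac{4}{5} \approx -0.8$)
$K = -12$ ($K = 2 \left(2 - 8\right) = 2 \left(-6\right) = -12$)
$x = - \frac{56}{5}$ ($x = -12 - - \frac{4}{5} = -12 + \frac{4}{5} = - \frac{56}{5} \approx -11.2$)
$33 \left(-23\right) x = 33 \left(-23\right) \left(- \frac{56}{5}\right) = \left(-759\right) \left(- \frac{56}{5}\right) = \frac{42504}{5}$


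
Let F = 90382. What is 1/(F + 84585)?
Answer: 1/174967 ≈ 5.7154e-6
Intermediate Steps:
1/(F + 84585) = 1/(90382 + 84585) = 1/174967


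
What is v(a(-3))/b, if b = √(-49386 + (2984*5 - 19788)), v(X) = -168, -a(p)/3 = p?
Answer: 84*I*√54254/27127 ≈ 0.72126*I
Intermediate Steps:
a(p) = -3*p
b = I*√54254 (b = √(-49386 + (14920 - 19788)) = √(-49386 - 4868) = √(-54254) = I*√54254 ≈ 232.92*I)
v(a(-3))/b = -168*(-I*√54254/54254) = -(-84)*I*√54254/27127 = 84*I*√54254/27127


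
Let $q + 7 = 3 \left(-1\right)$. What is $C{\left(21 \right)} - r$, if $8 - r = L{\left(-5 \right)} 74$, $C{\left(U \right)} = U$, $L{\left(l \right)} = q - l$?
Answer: $-357$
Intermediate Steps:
$q = -10$ ($q = -7 + 3 \left(-1\right) = -7 - 3 = -10$)
$L{\left(l \right)} = -10 - l$
$r = 378$ ($r = 8 - \left(-10 - -5\right) 74 = 8 - \left(-10 + 5\right) 74 = 8 - \left(-5\right) 74 = 8 - -370 = 8 + 370 = 378$)
$C{\left(21 \right)} - r = 21 - 378 = -357$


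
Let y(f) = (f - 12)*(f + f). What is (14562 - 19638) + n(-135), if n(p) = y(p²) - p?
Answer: 663858909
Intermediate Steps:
y(f) = 2*f*(-12 + f) (y(f) = (-12 + f)*(2*f) = 2*f*(-12 + f))
n(p) = -p + 2*p²*(-12 + p²) (n(p) = 2*p²*(-12 + p²) - p = -p + 2*p²*(-12 + p²))
(14562 - 19638) + n(-135) = (14562 - 19638) - 135*(-1 + 2*(-135)*(-12 + (-135)²)) = -5076 - 135*(-1 + 2*(-135)*(-12 + 18225)) = -5076 - 135*(-1 + 2*(-135)*18213) = -5076 - 135*(-1 - 4917510) = -5076 - 135*(-4917511) = -5076 + 663863985 = 663858909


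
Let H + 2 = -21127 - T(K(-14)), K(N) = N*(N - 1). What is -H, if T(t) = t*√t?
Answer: 21129 + 210*√210 ≈ 24172.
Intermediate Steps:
K(N) = N*(-1 + N)
T(t) = t^(3/2)
H = -21129 - 210*√210 (H = -2 + (-21127 - (-14*(-1 - 14))^(3/2)) = -2 + (-21127 - (-14*(-15))^(3/2)) = -2 + (-21127 - 210^(3/2)) = -2 + (-21127 - 210*√210) = -21129 - 210*√210 ≈ -24172.)
-H = -(-21129 - 210*√210) = 21129 + 210*√210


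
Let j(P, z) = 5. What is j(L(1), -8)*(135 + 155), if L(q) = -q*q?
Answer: 1450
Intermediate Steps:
L(q) = -q²
j(L(1), -8)*(135 + 155) = 5*(135 + 155) = 5*290 = 1450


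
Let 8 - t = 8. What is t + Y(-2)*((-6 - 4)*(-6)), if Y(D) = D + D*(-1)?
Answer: 0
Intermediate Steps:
t = 0 (t = 8 - 1*8 = 8 - 8 = 0)
Y(D) = 0 (Y(D) = D - D = 0)
t + Y(-2)*((-6 - 4)*(-6)) = 0 + 0*((-6 - 4)*(-6)) = 0 + 0*(-10*(-6)) = 0 + 0*60 = 0 + 0 = 0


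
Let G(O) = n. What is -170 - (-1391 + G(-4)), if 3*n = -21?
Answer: 1228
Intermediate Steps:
n = -7 (n = (⅓)*(-21) = -7)
G(O) = -7
-170 - (-1391 + G(-4)) = -170 - (-1391 - 7) = -170 - 1*(-1398) = -170 + 1398 = 1228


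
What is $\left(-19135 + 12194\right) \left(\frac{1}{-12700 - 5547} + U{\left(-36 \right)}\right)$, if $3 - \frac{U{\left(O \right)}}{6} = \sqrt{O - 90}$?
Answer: $- \frac{2279736745}{18247} + 124938 i \sqrt{14} \approx -1.2494 \cdot 10^{5} + 4.6748 \cdot 10^{5} i$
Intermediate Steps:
$U{\left(O \right)} = 18 - 6 \sqrt{-90 + O}$ ($U{\left(O \right)} = 18 - 6 \sqrt{O - 90} = 18 - 6 \sqrt{-90 + O}$)
$\left(-19135 + 12194\right) \left(\frac{1}{-12700 - 5547} + U{\left(-36 \right)}\right) = \left(-19135 + 12194\right) \left(\frac{1}{-12700 - 5547} + \left(18 - 6 \sqrt{-90 - 36}\right)\right) = - 6941 \left(\frac{1}{-18247} + \left(18 - 6 \sqrt{-126}\right)\right) = - 6941 \left(- \frac{1}{18247} + \left(18 - 6 \cdot 3 i \sqrt{14}\right)\right) = - 6941 \left(- \frac{1}{18247} + \left(18 - 18 i \sqrt{14}\right)\right) = - 6941 \left(\frac{328445}{18247} - 18 i \sqrt{14}\right) = - \frac{2279736745}{18247} + 124938 i \sqrt{14}$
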